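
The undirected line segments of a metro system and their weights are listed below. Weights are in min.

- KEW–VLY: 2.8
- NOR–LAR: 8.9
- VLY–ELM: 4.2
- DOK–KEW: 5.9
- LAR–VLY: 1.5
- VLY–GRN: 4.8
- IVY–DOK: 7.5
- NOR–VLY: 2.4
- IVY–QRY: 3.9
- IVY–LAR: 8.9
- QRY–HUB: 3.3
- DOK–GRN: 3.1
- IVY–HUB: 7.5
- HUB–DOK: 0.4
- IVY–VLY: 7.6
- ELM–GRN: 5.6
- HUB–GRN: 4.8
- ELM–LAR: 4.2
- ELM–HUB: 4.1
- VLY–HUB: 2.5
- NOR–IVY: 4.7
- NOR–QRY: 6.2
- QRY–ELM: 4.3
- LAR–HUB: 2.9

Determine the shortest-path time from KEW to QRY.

Running Dijkstra from KEW:
KEW: 0
VLY: 2.8  (via KEW)
LAR: 4.3  (via VLY)
NOR: 5.2  (via VLY)
HUB: 5.3  (via VLY)
DOK: 5.7  (via HUB)
ELM: 7  (via VLY)
GRN: 7.6  (via VLY)
QRY: 8.6  (via HUB)
Shortest route: KEW → VLY → HUB → QRY = 8.6 min.

8.6 min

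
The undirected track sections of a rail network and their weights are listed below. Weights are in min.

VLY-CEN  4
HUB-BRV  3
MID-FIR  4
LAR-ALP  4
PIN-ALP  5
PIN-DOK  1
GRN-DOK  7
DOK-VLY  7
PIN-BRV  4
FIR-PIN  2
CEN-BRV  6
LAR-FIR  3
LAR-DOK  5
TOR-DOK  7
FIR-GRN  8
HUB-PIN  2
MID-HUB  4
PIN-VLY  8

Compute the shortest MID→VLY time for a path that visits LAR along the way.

19 min

Best MID to LAR: MID–FIR–LAR costing 7
Shortest LAR→VLY: LAR–DOK–VLY = 12
Total via LAR: 7 + 12 = 19 min.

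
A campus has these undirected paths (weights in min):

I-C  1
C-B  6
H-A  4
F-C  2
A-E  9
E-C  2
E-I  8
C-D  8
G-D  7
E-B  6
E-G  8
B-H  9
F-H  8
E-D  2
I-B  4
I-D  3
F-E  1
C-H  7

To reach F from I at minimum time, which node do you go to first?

C

Compare a few routes:
I–C–F: 1+2 = 3
I–C–E–F: 1+2+1 = 4
I–D–E–F: 3+2+1 = 6
The minimum is 3 min via I–C–F.
So from I the first move is to C.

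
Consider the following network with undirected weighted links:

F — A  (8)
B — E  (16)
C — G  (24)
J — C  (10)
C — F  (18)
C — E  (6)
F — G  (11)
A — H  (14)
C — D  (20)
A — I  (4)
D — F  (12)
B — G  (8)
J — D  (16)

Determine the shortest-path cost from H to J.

Settle nodes by increasing distance from H:
H: 0
A: 14  (via H)
I: 18  (via A)
F: 22  (via A)
G: 33  (via F)
D: 34  (via F)
C: 40  (via F)
B: 41  (via G)
E: 46  (via C)
J: 50  (via D)
Shortest route: H → A → F → D → J = 50.

50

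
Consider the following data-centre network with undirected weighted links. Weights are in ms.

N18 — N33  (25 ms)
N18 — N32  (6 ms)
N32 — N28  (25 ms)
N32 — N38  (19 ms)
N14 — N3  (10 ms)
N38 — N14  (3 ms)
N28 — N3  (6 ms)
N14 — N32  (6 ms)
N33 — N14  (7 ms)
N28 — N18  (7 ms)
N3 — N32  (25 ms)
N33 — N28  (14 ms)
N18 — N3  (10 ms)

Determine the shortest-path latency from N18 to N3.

10 ms

Compare a few routes:
N18–N28–N3: 7+6 = 13
N18–N3: 10 = 10
The minimum is 10 ms via N18–N3.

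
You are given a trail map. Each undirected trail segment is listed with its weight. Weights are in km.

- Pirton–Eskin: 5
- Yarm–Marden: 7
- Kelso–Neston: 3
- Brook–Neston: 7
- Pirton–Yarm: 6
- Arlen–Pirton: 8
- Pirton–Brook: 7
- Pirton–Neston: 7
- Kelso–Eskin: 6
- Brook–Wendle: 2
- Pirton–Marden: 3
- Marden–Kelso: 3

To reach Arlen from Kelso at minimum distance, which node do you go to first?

Marden

Enumerating some paths:
Kelso - Neston - Pirton - Arlen: 3+7+8 = 18
Kelso - Eskin - Pirton - Arlen: 6+5+8 = 19
Kelso - Marden - Pirton - Arlen: 3+3+8 = 14
Kelso - Marden - Yarm - Pirton - Arlen: 3+7+6+8 = 24
The minimum is 14 km via Kelso - Marden - Pirton - Arlen.
So from Kelso the first move is to Marden.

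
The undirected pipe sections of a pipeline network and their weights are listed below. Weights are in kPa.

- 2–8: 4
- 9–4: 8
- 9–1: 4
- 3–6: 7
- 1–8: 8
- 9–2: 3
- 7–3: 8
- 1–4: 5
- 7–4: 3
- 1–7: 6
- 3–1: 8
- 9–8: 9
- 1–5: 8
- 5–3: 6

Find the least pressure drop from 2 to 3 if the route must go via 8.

20 kPa

Best 2 to 8: 2–8 costing 4
Shortest 8→3: 8–1–3 = 16
Total via 8: 4 + 16 = 20 kPa.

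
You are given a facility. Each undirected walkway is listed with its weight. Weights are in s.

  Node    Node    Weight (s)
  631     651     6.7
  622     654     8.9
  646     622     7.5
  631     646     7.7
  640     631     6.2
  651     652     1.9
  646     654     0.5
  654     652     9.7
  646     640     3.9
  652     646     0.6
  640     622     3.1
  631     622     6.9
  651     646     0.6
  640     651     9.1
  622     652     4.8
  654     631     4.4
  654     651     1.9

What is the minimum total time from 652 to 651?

1.2 s

Compare a few routes:
652–651: 1.9 = 1.9
652–646–651: 0.6+0.6 = 1.2
The minimum is 1.2 s via 652–646–651.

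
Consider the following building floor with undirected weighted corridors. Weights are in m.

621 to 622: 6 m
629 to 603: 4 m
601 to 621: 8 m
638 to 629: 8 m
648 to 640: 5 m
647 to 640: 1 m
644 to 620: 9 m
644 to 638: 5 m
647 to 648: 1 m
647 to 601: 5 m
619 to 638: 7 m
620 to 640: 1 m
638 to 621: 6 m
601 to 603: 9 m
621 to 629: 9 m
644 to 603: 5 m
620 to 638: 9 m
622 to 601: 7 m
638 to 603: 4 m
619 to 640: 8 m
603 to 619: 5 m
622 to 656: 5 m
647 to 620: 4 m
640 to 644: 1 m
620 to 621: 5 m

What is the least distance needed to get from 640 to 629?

10 m

Running Dijkstra from 640:
640: 0
644: 1  (via 640)
647: 1  (via 640)
620: 1  (via 640)
648: 2  (via 647)
621: 6  (via 620)
603: 6  (via 644)
601: 6  (via 647)
638: 6  (via 644)
619: 8  (via 640)
629: 10  (via 603)
Shortest route: 640 → 644 → 603 → 629 = 10 m.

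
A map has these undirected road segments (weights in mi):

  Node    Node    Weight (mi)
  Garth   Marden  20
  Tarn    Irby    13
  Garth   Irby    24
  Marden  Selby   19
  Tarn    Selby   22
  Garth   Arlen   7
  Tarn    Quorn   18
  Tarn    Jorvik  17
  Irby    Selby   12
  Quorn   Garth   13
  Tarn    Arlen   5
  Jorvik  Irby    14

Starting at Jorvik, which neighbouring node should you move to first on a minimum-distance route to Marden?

Irby

Candidate routes:
Jorvik–Irby–Selby–Marden: 14+12+19 = 45
Jorvik–Irby–Garth–Marden: 14+24+20 = 58
Jorvik–Tarn–Selby–Marden: 17+22+19 = 58
Jorvik–Tarn–Arlen–Garth–Marden: 17+5+7+20 = 49
Cheapest is Jorvik–Irby–Selby–Marden at 45 mi.
So from Jorvik the first move is to Irby.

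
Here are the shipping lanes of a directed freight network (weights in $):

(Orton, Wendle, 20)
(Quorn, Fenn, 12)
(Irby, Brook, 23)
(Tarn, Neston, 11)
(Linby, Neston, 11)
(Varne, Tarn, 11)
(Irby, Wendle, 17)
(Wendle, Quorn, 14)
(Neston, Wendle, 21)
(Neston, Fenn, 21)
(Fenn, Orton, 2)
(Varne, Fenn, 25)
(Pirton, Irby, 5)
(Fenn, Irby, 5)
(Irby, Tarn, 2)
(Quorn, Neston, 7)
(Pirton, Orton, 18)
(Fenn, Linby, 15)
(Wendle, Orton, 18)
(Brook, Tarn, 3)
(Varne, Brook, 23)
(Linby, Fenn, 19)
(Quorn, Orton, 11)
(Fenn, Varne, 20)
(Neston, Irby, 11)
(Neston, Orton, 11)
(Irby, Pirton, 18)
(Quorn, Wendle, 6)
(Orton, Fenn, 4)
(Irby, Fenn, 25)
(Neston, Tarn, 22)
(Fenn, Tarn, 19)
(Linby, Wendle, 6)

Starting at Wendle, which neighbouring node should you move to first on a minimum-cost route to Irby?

Compare a few routes:
Wendle → Orton → Fenn → Irby: 18+4+5 = 27
Wendle → Quorn → Fenn → Irby: 14+12+5 = 31
Wendle → Quorn → Neston → Irby: 14+7+11 = 32
The minimum is $27 via Wendle → Orton → Fenn → Irby.
So from Wendle the first move is to Orton.

Orton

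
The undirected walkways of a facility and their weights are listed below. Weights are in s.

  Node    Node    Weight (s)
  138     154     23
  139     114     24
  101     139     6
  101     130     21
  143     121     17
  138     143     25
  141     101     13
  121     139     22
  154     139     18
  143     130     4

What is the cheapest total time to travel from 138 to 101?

47 s

Candidate routes:
138 - 154 - 139 - 121 - 143 - 130 - 101: 23+18+22+17+4+21 = 105
138 - 154 - 139 - 101: 23+18+6 = 47
138 - 143 - 130 - 101: 25+4+21 = 50
138 - 143 - 121 - 139 - 101: 25+17+22+6 = 70
Cheapest is 138 - 154 - 139 - 101 at 47 s.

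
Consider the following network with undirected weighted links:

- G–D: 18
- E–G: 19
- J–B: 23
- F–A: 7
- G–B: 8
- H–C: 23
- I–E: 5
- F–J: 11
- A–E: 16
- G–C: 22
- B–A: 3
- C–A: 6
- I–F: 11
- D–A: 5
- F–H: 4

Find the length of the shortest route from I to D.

23

Running Dijkstra from I:
I: 0
E: 5  (via I)
F: 11  (via I)
H: 15  (via F)
A: 18  (via F)
B: 21  (via A)
J: 22  (via F)
D: 23  (via A)
Shortest route: I–F–A–D = 23.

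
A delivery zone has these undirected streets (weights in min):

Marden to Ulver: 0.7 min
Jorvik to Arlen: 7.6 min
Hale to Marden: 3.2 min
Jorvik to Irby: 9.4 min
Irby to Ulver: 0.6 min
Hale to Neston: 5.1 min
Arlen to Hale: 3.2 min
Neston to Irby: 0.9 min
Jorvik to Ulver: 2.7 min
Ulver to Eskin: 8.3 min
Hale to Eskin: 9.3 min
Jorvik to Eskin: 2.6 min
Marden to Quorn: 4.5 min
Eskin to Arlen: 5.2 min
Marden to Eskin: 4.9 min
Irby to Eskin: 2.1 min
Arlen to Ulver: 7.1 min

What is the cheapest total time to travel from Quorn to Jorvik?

7.9 min

Compare a few routes:
Quorn → Marden → Eskin → Jorvik: 4.5+4.9+2.6 = 12
Quorn → Marden → Ulver → Irby → Eskin → Jorvik: 4.5+0.7+0.6+2.1+2.6 = 10.5
Quorn → Marden → Ulver → Jorvik: 4.5+0.7+2.7 = 7.9
Cheapest is Quorn → Marden → Ulver → Jorvik at 7.9 min.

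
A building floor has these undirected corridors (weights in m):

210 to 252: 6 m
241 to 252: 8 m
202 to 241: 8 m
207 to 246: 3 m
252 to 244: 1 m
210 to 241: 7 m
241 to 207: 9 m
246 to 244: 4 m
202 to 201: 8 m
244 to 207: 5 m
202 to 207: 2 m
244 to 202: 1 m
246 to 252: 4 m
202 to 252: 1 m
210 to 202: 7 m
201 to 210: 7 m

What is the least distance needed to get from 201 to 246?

13 m

Compare a few routes:
201 - 202 - 244 - 252 - 246: 8+1+1+4 = 14
201 - 202 - 252 - 244 - 246: 8+1+1+4 = 14
201 - 202 - 244 - 207 - 246: 8+1+5+3 = 17
201 - 202 - 244 - 246: 8+1+4 = 13
The minimum is 13 m via 201 - 202 - 244 - 246.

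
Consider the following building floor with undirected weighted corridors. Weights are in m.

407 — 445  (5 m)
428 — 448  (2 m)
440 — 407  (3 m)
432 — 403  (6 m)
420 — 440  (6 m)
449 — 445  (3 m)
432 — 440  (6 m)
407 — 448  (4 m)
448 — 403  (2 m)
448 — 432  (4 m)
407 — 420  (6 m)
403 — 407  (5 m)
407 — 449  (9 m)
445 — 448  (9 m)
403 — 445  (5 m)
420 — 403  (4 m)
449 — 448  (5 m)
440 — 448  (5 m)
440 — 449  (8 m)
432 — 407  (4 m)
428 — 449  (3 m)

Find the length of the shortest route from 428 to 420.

8 m

Shortest distances from 428:
428: 0
448: 2  (via 428)
449: 3  (via 428)
403: 4  (via 448)
407: 6  (via 448)
445: 6  (via 449)
432: 6  (via 448)
440: 7  (via 448)
420: 8  (via 403)
Shortest route: 428 → 448 → 403 → 420 = 8 m.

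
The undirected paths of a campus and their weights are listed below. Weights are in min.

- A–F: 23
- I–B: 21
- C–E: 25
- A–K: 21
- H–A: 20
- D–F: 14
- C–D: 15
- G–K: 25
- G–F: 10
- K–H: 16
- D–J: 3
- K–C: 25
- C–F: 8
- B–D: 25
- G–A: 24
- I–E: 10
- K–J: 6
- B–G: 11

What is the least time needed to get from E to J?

Settle nodes by increasing distance from E:
E: 0
I: 10  (via E)
C: 25  (via E)
B: 31  (via I)
F: 33  (via C)
D: 40  (via C)
G: 42  (via B)
J: 43  (via D)
Shortest route: E → C → D → J = 43 min.

43 min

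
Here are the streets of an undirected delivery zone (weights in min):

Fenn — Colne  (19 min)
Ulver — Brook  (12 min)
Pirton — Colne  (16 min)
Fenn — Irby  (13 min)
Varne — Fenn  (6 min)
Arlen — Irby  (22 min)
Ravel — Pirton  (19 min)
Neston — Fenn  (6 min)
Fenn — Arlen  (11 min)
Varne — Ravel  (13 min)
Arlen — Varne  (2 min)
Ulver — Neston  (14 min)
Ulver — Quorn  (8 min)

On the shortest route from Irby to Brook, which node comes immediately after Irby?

Fenn

Compare a few routes:
Irby - Arlen - Varne - Fenn - Neston - Ulver - Brook: 22+2+6+6+14+12 = 62
Irby - Fenn - Neston - Ulver - Brook: 13+6+14+12 = 45
The minimum is 45 min via Irby - Fenn - Neston - Ulver - Brook.
So from Irby the first move is to Fenn.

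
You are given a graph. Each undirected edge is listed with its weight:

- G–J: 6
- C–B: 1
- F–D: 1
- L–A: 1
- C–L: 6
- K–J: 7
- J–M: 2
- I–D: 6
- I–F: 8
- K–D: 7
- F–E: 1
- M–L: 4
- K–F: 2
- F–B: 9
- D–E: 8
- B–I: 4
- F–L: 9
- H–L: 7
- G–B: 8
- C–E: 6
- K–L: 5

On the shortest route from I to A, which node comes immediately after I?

B

Candidate routes:
I - F - K - L - A: 8+2+5+1 = 16
I - D - F - K - L - A: 6+1+2+5+1 = 15
I - B - C - L - A: 4+1+6+1 = 12
I - D - F - L - A: 6+1+9+1 = 17
Cheapest is I - B - C - L - A at 12.
So from I the first move is to B.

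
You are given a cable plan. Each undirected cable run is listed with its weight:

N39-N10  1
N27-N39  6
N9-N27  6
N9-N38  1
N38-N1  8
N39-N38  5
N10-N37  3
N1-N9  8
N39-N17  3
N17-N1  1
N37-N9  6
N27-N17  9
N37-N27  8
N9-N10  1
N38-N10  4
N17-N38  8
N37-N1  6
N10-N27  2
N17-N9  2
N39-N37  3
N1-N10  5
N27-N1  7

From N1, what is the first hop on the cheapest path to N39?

N17

Compare a few routes:
N1–N10–N39: 5+1 = 6
N1–N37–N39: 6+3 = 9
N1–N17–N9–N10–N39: 1+2+1+1 = 5
N1–N17–N39: 1+3 = 4
Cheapest is N1–N17–N39 at 4.
So from N1 the first move is to N17.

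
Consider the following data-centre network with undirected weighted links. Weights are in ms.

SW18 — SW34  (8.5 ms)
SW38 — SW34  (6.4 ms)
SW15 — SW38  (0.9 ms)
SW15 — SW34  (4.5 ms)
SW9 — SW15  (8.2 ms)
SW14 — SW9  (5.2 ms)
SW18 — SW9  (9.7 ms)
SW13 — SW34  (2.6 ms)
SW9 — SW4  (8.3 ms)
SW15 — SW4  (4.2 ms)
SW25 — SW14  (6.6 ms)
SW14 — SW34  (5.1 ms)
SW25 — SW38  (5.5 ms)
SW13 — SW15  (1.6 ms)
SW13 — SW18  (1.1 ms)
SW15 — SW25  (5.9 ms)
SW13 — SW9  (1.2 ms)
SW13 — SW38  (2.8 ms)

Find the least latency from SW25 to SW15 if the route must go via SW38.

6.4 ms

Best SW25 to SW38: SW25 → SW38 costing 5.5
Best SW38 to SW15: SW38 → SW15 costing 0.9
Total via SW38: 5.5 + 0.9 = 6.4 ms.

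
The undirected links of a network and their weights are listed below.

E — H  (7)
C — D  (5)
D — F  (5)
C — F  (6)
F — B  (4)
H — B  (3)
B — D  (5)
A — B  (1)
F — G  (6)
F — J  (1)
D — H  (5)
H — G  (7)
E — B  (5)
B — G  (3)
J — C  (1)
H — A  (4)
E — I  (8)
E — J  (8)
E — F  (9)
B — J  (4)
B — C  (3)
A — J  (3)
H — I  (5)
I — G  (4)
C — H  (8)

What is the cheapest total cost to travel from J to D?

6

Settle nodes by increasing distance from J:
J: 0
C: 1  (via J)
F: 1  (via J)
A: 3  (via J)
B: 4  (via J)
D: 6  (via C)
Shortest route: J → C → D = 6.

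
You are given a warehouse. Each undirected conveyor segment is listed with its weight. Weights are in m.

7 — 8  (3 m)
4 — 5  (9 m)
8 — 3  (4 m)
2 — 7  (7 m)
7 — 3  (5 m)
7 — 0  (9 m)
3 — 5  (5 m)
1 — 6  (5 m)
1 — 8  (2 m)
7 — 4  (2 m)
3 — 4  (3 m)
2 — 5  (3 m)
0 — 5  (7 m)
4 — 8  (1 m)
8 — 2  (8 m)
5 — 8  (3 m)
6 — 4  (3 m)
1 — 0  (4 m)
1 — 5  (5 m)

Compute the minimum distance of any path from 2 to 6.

Shortest distances from 2:
2: 0
5: 3  (via 2)
8: 6  (via 5)
4: 7  (via 8)
7: 7  (via 2)
1: 8  (via 5)
3: 8  (via 5)
0: 10  (via 5)
6: 10  (via 4)
Shortest route: 2 → 5 → 8 → 4 → 6 = 10 m.

10 m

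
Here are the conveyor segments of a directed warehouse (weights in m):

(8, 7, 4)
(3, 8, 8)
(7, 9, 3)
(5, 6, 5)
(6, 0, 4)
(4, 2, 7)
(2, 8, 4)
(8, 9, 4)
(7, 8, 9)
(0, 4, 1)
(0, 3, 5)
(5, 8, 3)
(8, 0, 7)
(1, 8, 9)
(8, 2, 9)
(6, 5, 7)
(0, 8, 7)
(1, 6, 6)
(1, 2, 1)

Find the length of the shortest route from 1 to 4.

11 m

Compare a few routes:
1–2–8–0–4: 1+4+7+1 = 13
1–6–0–4: 6+4+1 = 11
1–6–5–8–0–4: 6+7+3+7+1 = 24
1–8–0–4: 9+7+1 = 17
Cheapest is 1–6–0–4 at 11 m.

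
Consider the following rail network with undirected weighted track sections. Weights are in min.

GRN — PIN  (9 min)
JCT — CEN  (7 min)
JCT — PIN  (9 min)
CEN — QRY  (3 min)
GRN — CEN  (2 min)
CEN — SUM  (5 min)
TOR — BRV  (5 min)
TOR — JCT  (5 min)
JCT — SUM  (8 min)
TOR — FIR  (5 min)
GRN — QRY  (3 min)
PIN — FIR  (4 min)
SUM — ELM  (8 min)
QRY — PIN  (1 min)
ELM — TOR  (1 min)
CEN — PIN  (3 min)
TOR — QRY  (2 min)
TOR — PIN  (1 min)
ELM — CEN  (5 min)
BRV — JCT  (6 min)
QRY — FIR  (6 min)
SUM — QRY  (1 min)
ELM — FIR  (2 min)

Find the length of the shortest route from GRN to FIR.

8 min

Compare a few routes:
GRN → QRY → PIN → FIR: 3+1+4 = 8
GRN → CEN → PIN → FIR: 2+3+4 = 9
The minimum is 8 min via GRN → QRY → PIN → FIR.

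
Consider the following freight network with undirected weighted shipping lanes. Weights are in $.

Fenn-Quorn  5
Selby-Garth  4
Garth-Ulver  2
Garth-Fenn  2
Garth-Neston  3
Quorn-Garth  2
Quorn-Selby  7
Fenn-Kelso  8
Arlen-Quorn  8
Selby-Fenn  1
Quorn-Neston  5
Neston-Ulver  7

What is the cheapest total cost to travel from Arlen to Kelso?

$20

Compare a few routes:
Arlen–Quorn–Selby–Fenn–Kelso: 8+7+1+8 = 24
Arlen–Quorn–Garth–Selby–Fenn–Kelso: 8+2+4+1+8 = 23
Arlen–Quorn–Garth–Fenn–Kelso: 8+2+2+8 = 20
Arlen–Quorn–Fenn–Kelso: 8+5+8 = 21
Cheapest is Arlen–Quorn–Garth–Fenn–Kelso at $20.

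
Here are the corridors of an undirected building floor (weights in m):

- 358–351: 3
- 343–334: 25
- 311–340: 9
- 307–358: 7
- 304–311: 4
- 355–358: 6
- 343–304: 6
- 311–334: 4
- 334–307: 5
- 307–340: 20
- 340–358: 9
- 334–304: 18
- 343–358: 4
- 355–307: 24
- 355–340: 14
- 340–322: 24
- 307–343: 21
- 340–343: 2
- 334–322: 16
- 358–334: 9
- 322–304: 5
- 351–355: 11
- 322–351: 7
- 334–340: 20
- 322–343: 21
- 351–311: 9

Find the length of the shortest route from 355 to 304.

Shortest distances from 355:
355: 0
358: 6  (via 355)
351: 9  (via 358)
343: 10  (via 358)
340: 12  (via 343)
307: 13  (via 358)
334: 15  (via 358)
322: 16  (via 351)
304: 16  (via 343)
Shortest route: 355–358–343–304 = 16 m.

16 m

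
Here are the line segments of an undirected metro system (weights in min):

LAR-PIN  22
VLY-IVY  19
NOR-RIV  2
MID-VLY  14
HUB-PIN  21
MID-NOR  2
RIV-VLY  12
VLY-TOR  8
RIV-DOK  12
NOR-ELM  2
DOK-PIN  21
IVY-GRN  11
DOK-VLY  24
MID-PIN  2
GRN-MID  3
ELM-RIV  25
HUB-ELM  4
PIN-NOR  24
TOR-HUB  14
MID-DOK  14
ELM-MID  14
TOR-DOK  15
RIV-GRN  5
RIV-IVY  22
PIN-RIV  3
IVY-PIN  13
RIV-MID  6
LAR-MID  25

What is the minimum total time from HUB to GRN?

Running Dijkstra from HUB:
HUB: 0
ELM: 4  (via HUB)
NOR: 6  (via ELM)
RIV: 8  (via NOR)
MID: 8  (via NOR)
PIN: 10  (via MID)
GRN: 11  (via MID)
Shortest route: HUB–ELM–NOR–MID–GRN = 11 min.

11 min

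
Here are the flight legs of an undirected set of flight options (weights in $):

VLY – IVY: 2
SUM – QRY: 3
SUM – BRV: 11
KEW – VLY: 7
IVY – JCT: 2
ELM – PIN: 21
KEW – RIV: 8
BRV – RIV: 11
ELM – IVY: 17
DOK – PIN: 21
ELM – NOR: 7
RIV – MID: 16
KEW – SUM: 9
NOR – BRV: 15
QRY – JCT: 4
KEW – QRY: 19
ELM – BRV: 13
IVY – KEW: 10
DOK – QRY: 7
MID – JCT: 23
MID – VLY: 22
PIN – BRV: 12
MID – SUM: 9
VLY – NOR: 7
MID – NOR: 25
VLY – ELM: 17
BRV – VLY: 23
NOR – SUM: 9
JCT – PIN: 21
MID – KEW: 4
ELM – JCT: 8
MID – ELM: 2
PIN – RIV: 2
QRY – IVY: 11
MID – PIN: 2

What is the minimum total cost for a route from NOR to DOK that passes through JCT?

Shortest NOR→JCT: NOR → VLY → IVY → JCT = 11
Best JCT to DOK: JCT → QRY → DOK costing 11
Total via JCT: 11 + 11 = $22.

$22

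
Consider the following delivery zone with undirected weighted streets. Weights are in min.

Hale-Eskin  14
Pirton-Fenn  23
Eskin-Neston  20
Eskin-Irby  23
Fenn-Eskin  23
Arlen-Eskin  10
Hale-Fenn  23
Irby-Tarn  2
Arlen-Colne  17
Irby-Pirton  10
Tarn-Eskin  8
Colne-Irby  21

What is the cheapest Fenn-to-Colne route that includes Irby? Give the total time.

54 min

Best Fenn to Irby: Fenn → Pirton → Irby costing 33
Best Irby to Colne: Irby → Colne costing 21
Total via Irby: 33 + 21 = 54 min.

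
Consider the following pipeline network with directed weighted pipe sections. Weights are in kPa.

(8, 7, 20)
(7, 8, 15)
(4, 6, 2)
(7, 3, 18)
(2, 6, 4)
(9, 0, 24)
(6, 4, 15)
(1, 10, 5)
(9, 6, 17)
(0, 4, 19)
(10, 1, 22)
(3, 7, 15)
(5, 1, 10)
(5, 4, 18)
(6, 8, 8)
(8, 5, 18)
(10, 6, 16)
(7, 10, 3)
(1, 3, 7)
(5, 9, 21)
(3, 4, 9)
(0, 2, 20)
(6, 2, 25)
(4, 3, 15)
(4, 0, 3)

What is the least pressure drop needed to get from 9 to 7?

45 kPa

Compare a few routes:
9 - 6 - 8 - 7: 17+8+20 = 45
9 - 6 - 4 - 3 - 7: 17+15+15+15 = 62
The minimum is 45 kPa via 9 - 6 - 8 - 7.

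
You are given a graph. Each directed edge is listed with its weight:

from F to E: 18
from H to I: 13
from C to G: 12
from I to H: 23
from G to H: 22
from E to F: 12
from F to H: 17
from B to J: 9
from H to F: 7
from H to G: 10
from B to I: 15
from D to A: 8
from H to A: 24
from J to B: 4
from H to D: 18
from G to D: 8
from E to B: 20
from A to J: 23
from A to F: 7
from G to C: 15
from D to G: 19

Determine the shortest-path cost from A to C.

Running Dijkstra from A:
A: 0
F: 7  (via A)
J: 23  (via A)
H: 24  (via F)
E: 25  (via F)
B: 27  (via J)
G: 34  (via H)
I: 37  (via H)
D: 42  (via H)
C: 49  (via G)
Shortest route: A–F–H–G–C = 49.

49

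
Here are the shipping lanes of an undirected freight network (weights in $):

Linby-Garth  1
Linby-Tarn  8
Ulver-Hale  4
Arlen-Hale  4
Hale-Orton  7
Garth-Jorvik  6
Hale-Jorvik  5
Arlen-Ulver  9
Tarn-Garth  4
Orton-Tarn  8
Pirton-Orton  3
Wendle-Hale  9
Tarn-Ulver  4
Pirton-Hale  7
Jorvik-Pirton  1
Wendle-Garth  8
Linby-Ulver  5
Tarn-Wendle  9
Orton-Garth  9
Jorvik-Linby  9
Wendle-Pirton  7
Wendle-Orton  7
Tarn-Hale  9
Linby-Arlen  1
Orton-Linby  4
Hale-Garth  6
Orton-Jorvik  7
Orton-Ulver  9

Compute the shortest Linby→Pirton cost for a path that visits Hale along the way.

$11

Best Linby to Hale: Linby–Arlen–Hale costing 5
Best Hale to Pirton: Hale–Jorvik–Pirton costing 6
Total via Hale: 5 + 6 = $11.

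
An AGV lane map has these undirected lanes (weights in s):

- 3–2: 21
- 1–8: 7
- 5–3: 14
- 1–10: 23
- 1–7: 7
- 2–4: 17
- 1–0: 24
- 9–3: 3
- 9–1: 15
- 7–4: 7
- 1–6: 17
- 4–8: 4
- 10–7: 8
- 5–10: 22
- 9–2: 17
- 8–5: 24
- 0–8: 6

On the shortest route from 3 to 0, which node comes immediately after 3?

Compare a few routes:
3 → 9 → 1 → 8 → 0: 3+15+7+6 = 31
3 → 9 → 1 → 0: 3+15+24 = 42
The minimum is 31 s via 3 → 9 → 1 → 8 → 0.
So from 3 the first move is to 9.

9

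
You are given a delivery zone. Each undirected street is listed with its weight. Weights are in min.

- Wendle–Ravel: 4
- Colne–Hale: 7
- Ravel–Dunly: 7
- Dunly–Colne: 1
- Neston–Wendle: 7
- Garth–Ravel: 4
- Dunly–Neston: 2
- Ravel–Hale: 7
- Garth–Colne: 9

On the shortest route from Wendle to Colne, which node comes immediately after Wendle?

Enumerating some paths:
Wendle - Ravel - Dunly - Colne: 4+7+1 = 12
Wendle - Neston - Dunly - Colne: 7+2+1 = 10
The minimum is 10 min via Wendle - Neston - Dunly - Colne.
So from Wendle the first move is to Neston.

Neston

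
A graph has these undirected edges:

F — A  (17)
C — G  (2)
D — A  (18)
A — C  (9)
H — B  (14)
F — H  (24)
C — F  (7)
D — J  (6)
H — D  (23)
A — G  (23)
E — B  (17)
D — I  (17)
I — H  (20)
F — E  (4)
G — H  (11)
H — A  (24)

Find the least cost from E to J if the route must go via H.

53

Shortest E→H: E → F → C → G → H = 24
Best H to J: H → D → J costing 29
Total via H: 24 + 29 = 53.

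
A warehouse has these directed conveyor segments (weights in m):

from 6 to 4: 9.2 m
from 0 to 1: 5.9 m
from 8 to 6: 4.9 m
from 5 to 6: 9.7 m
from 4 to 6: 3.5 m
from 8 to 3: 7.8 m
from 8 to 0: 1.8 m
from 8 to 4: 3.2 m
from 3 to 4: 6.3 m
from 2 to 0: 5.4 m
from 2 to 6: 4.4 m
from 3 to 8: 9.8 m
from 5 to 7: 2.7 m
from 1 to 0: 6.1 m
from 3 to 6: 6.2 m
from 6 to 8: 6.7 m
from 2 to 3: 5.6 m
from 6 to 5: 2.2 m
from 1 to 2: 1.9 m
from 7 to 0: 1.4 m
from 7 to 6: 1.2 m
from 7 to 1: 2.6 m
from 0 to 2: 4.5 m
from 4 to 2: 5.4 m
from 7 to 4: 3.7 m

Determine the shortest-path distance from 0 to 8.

15.6 m

Enumerating some paths:
0–2–6–8: 4.5+4.4+6.7 = 15.6
0–1–2–6–8: 5.9+1.9+4.4+6.7 = 18.9
Cheapest is 0–2–6–8 at 15.6 m.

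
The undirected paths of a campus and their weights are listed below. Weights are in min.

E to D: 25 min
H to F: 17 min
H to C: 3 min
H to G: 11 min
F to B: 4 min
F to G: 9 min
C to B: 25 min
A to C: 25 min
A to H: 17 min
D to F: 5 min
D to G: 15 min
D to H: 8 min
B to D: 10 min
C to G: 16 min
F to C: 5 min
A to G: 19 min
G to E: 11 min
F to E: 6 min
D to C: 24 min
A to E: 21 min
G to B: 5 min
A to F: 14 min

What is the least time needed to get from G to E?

11 min

Settle nodes by increasing distance from G:
G: 0
B: 5  (via G)
F: 9  (via G)
E: 11  (via G)
Shortest route: G–E = 11 min.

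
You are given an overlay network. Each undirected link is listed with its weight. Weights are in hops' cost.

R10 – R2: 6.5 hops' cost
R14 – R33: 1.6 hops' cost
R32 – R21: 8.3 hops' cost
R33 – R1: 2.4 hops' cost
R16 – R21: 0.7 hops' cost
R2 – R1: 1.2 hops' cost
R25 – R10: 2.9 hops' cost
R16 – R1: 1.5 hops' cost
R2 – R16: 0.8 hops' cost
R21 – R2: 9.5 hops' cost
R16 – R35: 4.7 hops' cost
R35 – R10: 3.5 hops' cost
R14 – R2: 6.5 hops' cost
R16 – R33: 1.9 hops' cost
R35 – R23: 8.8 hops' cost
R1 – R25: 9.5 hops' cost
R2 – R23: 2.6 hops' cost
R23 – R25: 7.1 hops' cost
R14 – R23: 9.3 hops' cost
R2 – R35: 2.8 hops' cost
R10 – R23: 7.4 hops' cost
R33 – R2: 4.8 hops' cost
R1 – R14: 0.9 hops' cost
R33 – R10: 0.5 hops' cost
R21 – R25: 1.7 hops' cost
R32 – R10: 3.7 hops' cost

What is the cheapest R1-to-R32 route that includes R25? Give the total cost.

10.5 hops' cost

Shortest R1→R25: R1 → R16 → R21 → R25 = 3.9
Shortest R25→R32: R25 → R10 → R32 = 6.6
Total via R25: 3.9 + 6.6 = 10.5 hops' cost.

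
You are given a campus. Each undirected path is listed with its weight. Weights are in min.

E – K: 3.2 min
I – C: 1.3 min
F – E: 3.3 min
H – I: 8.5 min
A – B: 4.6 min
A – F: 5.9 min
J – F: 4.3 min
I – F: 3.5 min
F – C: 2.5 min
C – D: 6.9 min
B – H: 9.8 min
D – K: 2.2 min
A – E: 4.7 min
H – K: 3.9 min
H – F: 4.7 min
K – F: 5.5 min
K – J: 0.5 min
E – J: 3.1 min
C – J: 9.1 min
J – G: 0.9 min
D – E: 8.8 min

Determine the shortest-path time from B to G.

Compare a few routes:
B–H–K–J–G: 9.8+3.9+0.5+0.9 = 15.1
B–A–E–K–J–G: 4.6+4.7+3.2+0.5+0.9 = 13.9
B–A–F–J–G: 4.6+5.9+4.3+0.9 = 15.7
B–A–E–J–G: 4.6+4.7+3.1+0.9 = 13.3
The minimum is 13.3 min via B–A–E–J–G.

13.3 min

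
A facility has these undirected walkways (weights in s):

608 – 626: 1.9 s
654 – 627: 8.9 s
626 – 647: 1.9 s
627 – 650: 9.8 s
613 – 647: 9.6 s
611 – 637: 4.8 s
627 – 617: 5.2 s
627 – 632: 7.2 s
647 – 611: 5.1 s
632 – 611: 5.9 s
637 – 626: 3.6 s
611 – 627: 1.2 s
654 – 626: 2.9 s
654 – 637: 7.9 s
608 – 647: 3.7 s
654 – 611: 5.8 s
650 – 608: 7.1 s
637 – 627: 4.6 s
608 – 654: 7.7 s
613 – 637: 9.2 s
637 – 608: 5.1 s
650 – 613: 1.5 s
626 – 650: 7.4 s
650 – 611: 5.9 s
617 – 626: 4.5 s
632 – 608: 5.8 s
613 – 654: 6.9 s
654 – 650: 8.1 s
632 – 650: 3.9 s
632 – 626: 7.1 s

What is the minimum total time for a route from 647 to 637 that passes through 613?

18.8 s

Best 647 to 613: 647 → 613 costing 9.6
Shortest 613→637: 613 → 637 = 9.2
Total via 613: 9.6 + 9.2 = 18.8 s.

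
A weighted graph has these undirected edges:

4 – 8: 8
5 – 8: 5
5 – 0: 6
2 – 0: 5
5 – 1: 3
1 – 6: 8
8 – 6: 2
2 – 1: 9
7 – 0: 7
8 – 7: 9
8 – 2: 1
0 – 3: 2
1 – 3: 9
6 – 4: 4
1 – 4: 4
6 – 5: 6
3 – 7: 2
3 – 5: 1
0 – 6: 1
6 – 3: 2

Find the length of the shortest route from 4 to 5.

7

Compare a few routes:
4–6–0–3–5: 4+1+2+1 = 8
4–1–5: 4+3 = 7
The minimum is 7 via 4–1–5.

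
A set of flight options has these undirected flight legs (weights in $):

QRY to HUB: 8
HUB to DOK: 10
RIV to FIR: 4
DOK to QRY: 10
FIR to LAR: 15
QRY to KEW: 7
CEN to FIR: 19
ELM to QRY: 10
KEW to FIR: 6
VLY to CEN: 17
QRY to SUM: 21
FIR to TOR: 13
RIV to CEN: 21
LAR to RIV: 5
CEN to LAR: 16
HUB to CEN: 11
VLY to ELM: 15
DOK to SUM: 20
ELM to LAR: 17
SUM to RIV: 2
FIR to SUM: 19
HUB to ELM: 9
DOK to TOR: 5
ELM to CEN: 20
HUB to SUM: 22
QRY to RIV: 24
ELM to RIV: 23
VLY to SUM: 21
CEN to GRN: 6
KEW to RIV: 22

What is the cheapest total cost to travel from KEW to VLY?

$32

Shortest distances from KEW:
KEW: 0
FIR: 6  (via KEW)
QRY: 7  (via KEW)
RIV: 10  (via FIR)
SUM: 12  (via RIV)
LAR: 15  (via RIV)
HUB: 15  (via QRY)
DOK: 17  (via QRY)
ELM: 17  (via QRY)
TOR: 19  (via FIR)
CEN: 25  (via FIR)
GRN: 31  (via CEN)
VLY: 32  (via ELM)
Shortest route: KEW–QRY–ELM–VLY = $32.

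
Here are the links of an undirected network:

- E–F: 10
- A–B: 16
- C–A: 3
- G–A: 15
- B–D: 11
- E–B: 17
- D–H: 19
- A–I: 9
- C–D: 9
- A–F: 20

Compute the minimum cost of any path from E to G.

Settle nodes by increasing distance from E:
E: 0
F: 10  (via E)
B: 17  (via E)
D: 28  (via B)
A: 30  (via F)
C: 33  (via A)
I: 39  (via A)
G: 45  (via A)
Shortest route: E → F → A → G = 45.

45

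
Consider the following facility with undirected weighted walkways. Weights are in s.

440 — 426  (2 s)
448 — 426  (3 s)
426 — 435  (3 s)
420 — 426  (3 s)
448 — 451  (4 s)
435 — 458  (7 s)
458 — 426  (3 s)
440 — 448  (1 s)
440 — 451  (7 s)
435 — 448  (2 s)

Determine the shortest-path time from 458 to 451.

10 s

Candidate routes:
458 - 426 - 435 - 448 - 451: 3+3+2+4 = 12
458 - 426 - 448 - 451: 3+3+4 = 10
The minimum is 10 s via 458 - 426 - 448 - 451.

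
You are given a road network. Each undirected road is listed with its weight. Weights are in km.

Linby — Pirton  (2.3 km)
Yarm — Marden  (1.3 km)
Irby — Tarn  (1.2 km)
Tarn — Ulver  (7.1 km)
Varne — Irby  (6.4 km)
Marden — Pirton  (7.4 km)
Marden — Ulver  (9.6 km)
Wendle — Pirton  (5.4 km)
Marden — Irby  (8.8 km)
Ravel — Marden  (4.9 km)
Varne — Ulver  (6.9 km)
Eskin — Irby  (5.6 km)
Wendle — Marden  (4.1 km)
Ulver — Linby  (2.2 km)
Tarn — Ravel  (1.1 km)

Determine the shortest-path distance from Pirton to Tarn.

11.6 km

Shortest distances from Pirton:
Pirton: 0
Linby: 2.3  (via Pirton)
Ulver: 4.5  (via Linby)
Wendle: 5.4  (via Pirton)
Marden: 7.4  (via Pirton)
Yarm: 8.7  (via Marden)
Varne: 11.4  (via Ulver)
Tarn: 11.6  (via Ulver)
Shortest route: Pirton → Linby → Ulver → Tarn = 11.6 km.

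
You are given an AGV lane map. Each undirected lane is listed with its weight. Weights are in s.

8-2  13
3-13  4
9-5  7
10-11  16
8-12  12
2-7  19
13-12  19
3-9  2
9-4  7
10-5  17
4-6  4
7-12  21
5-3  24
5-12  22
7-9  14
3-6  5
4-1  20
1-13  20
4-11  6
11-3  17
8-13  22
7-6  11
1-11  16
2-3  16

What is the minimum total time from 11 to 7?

21 s

Compare a few routes:
11 - 4 - 9 - 3 - 6 - 7: 6+7+2+5+11 = 31
11 - 4 - 6 - 7: 6+4+11 = 21
11 - 4 - 9 - 7: 6+7+14 = 27
Cheapest is 11 - 4 - 6 - 7 at 21 s.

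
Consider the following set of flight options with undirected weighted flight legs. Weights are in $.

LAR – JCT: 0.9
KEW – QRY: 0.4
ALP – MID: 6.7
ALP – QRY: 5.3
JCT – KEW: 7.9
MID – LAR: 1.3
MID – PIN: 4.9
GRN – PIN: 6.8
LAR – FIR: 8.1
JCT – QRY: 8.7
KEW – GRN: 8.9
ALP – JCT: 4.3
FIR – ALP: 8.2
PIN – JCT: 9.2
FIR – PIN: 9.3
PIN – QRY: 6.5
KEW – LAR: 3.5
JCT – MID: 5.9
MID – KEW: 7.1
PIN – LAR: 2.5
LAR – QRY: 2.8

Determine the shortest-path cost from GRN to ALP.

$14.5

Settle nodes by increasing distance from GRN:
GRN: 0
PIN: 6.8  (via GRN)
KEW: 8.9  (via GRN)
QRY: 9.3  (via KEW)
LAR: 9.3  (via PIN)
JCT: 10.2  (via LAR)
MID: 10.6  (via LAR)
ALP: 14.5  (via JCT)
Shortest route: GRN → PIN → LAR → JCT → ALP = $14.5.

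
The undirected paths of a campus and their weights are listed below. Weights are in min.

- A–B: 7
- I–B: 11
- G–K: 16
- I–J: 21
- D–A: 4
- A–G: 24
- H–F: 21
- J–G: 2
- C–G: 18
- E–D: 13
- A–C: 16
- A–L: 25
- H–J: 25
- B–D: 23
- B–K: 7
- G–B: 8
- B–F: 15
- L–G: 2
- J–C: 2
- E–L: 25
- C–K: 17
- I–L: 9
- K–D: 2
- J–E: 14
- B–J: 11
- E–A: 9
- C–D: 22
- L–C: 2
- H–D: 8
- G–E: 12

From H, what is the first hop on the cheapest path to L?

D

Candidate routes:
H–D–K–G–L: 8+2+16+2 = 28
H–D–A–B–G–L: 8+4+7+8+2 = 29
H–D–K–B–G–L: 8+2+7+8+2 = 27
Cheapest is H–D–K–B–G–L at 27 min.
So from H the first move is to D.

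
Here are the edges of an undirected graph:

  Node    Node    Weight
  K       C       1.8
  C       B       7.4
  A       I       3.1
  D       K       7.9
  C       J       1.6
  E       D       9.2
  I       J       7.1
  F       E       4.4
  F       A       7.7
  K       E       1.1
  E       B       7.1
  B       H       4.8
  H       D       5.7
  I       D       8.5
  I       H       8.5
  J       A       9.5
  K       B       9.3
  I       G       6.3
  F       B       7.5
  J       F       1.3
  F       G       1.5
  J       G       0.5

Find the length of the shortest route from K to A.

12.4

Compare a few routes:
K → C → J → A: 1.8+1.6+9.5 = 12.9
K → C → J → G → F → A: 1.8+1.6+0.5+1.5+7.7 = 13.1
K → C → J → F → A: 1.8+1.6+1.3+7.7 = 12.4
K → E → F → A: 1.1+4.4+7.7 = 13.2
Cheapest is K → C → J → F → A at 12.4.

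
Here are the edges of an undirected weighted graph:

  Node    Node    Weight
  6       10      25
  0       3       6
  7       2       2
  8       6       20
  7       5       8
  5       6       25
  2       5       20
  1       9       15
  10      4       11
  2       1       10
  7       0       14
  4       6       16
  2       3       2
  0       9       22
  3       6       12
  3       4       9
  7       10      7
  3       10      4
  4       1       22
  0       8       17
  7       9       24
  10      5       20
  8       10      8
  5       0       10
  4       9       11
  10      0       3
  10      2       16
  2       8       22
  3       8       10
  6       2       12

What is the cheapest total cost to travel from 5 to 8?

Candidate routes:
5 - 7 - 10 - 8: 8+7+8 = 23
5 - 7 - 2 - 3 - 8: 8+2+2+10 = 22
5 - 0 - 10 - 8: 10+3+8 = 21
Cheapest is 5 - 0 - 10 - 8 at 21.

21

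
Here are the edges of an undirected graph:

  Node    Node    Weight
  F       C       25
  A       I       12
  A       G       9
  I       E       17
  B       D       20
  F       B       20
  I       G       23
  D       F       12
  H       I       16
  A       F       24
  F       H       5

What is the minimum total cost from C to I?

Running Dijkstra from C:
C: 0
F: 25  (via C)
H: 30  (via F)
D: 37  (via F)
B: 45  (via F)
I: 46  (via H)
Shortest route: C → F → H → I = 46.

46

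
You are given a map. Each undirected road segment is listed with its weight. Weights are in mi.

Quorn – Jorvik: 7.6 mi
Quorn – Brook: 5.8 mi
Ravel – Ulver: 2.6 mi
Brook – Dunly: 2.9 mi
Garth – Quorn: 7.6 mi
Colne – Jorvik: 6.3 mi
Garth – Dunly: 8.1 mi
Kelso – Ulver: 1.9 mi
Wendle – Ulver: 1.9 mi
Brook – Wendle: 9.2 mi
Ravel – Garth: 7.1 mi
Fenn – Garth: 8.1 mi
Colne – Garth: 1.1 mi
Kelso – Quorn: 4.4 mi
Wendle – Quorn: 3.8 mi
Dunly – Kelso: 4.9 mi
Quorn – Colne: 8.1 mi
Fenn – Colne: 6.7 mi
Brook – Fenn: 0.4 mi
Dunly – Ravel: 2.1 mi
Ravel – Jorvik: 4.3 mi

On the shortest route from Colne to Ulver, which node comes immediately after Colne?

Garth

Compare a few routes:
Colne–Garth–Ravel–Ulver: 1.1+7.1+2.6 = 10.8
Colne–Quorn–Wendle–Ulver: 8.1+3.8+1.9 = 13.8
Colne–Jorvik–Ravel–Ulver: 6.3+4.3+2.6 = 13.2
The minimum is 10.8 mi via Colne–Garth–Ravel–Ulver.
So from Colne the first move is to Garth.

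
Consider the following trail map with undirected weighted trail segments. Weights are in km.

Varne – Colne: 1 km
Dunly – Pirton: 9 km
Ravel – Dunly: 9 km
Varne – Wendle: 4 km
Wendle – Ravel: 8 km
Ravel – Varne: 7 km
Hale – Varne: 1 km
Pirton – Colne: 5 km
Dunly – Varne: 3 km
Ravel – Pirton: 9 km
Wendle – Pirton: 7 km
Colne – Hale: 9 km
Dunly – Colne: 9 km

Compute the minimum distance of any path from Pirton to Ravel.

9 km

Candidate routes:
Pirton - Wendle - Ravel: 7+8 = 15
Pirton - Colne - Varne - Ravel: 5+1+7 = 13
Pirton - Ravel: 9 = 9
The minimum is 9 km via Pirton - Ravel.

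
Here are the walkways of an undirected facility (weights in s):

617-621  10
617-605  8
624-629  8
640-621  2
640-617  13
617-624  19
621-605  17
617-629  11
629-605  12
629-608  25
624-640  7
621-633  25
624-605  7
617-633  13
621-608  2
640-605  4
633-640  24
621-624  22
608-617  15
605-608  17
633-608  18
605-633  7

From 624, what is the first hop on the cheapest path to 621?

640

Candidate routes:
624 - 621: 22 = 22
624 - 640 - 621: 7+2 = 9
624 - 605 - 640 - 621: 7+4+2 = 13
The minimum is 9 s via 624 - 640 - 621.
So from 624 the first move is to 640.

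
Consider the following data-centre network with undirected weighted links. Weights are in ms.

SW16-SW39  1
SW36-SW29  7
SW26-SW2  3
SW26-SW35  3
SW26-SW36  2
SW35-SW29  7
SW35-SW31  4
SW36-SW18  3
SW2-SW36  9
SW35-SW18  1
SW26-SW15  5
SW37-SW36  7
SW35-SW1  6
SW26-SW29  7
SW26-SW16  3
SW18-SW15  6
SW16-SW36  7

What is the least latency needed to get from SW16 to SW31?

Running Dijkstra from SW16:
SW16: 0
SW39: 1  (via SW16)
SW26: 3  (via SW16)
SW36: 5  (via SW26)
SW2: 6  (via SW26)
SW35: 6  (via SW26)
SW18: 7  (via SW35)
SW15: 8  (via SW26)
SW31: 10  (via SW35)
Shortest route: SW16 → SW26 → SW35 → SW31 = 10 ms.

10 ms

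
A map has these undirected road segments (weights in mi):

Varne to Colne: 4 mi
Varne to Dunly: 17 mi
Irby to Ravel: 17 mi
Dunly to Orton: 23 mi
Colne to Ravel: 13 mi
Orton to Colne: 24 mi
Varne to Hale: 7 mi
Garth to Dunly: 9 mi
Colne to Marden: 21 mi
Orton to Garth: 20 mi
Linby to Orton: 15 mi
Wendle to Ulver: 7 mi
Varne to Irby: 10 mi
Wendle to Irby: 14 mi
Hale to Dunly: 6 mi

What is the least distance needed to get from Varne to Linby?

43 mi

Enumerating some paths:
Varne - Colne - Orton - Linby: 4+24+15 = 43
Varne - Hale - Dunly - Orton - Linby: 7+6+23+15 = 51
Varne - Dunly - Orton - Linby: 17+23+15 = 55
The minimum is 43 mi via Varne - Colne - Orton - Linby.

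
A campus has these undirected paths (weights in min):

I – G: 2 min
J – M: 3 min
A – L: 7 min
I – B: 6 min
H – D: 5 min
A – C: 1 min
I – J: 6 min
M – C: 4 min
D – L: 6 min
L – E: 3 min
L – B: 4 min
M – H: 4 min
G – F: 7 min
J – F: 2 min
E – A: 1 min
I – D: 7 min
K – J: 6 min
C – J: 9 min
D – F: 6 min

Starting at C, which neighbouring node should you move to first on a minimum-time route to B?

Candidate routes:
C → A → E → L → B: 1+1+3+4 = 9
C → A → L → B: 1+7+4 = 12
Cheapest is C → A → E → L → B at 9 min.
So from C the first move is to A.

A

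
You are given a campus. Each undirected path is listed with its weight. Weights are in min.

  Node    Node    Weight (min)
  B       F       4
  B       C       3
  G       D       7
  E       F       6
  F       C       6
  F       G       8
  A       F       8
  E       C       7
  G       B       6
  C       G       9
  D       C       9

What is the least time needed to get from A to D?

23 min

Settle nodes by increasing distance from A:
A: 0
F: 8  (via A)
B: 12  (via F)
C: 14  (via F)
E: 14  (via F)
G: 16  (via F)
D: 23  (via C)
Shortest route: A–F–C–D = 23 min.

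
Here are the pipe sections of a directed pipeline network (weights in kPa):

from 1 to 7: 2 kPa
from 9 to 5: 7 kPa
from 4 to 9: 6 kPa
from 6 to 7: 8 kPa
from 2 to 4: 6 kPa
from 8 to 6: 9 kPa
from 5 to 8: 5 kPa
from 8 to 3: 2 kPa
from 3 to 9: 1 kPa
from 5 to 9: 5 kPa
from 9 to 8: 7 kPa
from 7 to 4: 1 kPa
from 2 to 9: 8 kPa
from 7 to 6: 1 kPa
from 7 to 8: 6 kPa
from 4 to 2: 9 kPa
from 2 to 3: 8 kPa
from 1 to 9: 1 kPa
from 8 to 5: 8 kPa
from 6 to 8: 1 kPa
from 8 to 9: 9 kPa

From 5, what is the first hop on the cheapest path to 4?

8

Candidate routes:
5 - 8 - 6 - 7 - 4: 5+9+8+1 = 23
5 - 9 - 8 - 6 - 7 - 4: 5+7+9+8+1 = 30
Cheapest is 5 - 8 - 6 - 7 - 4 at 23 kPa.
So from 5 the first move is to 8.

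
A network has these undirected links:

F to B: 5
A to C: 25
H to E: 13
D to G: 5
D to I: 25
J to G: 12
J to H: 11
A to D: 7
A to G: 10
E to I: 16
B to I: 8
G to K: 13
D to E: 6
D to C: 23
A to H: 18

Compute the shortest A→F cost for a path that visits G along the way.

Shortest A→G: A → G = 10
Shortest G→F: G → D → E → I → B → F = 40
Total via G: 10 + 40 = 50.

50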